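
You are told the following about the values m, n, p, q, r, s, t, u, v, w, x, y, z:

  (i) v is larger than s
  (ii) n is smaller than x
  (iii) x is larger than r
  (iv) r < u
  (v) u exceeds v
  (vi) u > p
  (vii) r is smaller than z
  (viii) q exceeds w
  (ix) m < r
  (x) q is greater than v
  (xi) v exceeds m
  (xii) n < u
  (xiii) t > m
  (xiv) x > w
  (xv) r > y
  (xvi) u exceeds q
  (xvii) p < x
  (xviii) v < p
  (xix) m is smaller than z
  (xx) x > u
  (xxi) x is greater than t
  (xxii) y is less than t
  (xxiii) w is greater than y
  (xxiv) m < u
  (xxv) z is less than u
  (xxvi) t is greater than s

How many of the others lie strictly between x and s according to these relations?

The relations place s below x. An element lies strictly between them when it is forced above s and also forced below x.
Above s: {v, p, t, q, u}. Below x: {m, v, y, n, r, p, w, z, t, q, u}.
Intersection: {v, p, t, q, u} — 5.

5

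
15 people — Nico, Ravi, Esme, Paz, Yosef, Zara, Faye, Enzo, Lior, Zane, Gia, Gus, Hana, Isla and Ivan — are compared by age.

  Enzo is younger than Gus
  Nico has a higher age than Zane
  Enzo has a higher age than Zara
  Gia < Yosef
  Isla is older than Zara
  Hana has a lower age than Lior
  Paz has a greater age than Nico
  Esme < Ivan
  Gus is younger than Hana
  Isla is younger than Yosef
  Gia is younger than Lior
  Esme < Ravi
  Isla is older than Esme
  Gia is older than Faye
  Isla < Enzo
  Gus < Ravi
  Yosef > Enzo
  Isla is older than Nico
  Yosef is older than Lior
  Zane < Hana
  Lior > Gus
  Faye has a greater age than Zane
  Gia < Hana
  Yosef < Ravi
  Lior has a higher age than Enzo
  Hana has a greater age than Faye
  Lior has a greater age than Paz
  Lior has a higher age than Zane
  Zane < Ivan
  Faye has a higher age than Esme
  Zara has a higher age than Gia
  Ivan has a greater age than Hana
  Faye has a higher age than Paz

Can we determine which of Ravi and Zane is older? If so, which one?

Ravi

Link the given pairs in sequence: Zane < Nico; Nico < Paz; Paz < Faye; Faye < Gia; Gia < Zara; Zara < Isla; Isla < Enzo; Enzo < Gus; Gus < Hana; Hana < Lior; Lior < Yosef; Yosef < Ravi.
Together: Zane < Nico < Paz < Faye < Gia < Zara < Isla < Enzo < Gus < Hana < Lior < Yosef < Ravi.
So Ravi is older.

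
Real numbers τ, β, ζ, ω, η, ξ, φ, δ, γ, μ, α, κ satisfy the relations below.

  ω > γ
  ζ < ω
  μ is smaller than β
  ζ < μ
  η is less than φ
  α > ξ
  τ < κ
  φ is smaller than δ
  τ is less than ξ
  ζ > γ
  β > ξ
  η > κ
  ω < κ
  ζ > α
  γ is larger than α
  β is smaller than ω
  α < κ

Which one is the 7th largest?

Chaining the given pairs: τ < ξ < α < γ < ζ < μ < β < ω < κ < η < φ < δ.
Counting 7 from the largest end gives μ.

μ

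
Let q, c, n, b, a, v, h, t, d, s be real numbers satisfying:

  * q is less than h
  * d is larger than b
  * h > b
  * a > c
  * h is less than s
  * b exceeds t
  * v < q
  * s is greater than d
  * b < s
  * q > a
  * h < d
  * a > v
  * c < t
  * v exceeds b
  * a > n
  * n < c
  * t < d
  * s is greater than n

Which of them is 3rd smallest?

The consecutive relations fix a unique order: n < c < t < b < v < a < q < h < d < s.
Counting 3 from the smallest end gives t.

t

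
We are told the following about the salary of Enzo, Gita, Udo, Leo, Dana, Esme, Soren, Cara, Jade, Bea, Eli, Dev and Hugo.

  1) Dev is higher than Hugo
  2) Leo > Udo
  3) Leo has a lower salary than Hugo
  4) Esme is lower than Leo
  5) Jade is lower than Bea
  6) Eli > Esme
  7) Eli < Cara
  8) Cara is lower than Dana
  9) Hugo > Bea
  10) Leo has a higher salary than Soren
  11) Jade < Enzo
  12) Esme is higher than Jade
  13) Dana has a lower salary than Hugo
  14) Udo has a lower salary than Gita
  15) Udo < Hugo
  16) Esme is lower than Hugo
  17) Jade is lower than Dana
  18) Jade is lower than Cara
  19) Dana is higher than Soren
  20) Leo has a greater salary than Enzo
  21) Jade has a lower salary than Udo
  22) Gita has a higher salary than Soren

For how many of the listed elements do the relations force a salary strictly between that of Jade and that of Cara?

The relations place Jade below Cara. An element lies strictly between them when it is forced above Jade and also forced below Cara.
Above Jade: {Enzo, Udo, Esme, Gita, Eli, Leo, Dana, Bea, Hugo, Dev}. Below Cara: {Esme, Eli}.
Intersection: {Esme, Eli} — 2.

2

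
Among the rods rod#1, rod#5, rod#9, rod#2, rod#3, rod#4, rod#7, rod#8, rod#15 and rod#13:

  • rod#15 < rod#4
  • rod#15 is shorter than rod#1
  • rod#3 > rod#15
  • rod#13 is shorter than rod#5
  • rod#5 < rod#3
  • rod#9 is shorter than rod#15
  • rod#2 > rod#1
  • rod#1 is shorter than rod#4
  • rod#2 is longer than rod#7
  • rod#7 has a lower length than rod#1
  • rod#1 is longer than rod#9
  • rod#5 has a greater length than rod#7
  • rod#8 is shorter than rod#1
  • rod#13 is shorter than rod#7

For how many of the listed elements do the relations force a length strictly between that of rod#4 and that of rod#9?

2

The relations place rod#9 below rod#4. An element lies strictly between them when it is forced above rod#9 and also forced below rod#4.
Above rod#9: {rod#15, rod#1, rod#3, rod#2}. Below rod#4: {rod#13, rod#7, rod#8, rod#15, rod#1}.
Intersection: {rod#15, rod#1} — 2.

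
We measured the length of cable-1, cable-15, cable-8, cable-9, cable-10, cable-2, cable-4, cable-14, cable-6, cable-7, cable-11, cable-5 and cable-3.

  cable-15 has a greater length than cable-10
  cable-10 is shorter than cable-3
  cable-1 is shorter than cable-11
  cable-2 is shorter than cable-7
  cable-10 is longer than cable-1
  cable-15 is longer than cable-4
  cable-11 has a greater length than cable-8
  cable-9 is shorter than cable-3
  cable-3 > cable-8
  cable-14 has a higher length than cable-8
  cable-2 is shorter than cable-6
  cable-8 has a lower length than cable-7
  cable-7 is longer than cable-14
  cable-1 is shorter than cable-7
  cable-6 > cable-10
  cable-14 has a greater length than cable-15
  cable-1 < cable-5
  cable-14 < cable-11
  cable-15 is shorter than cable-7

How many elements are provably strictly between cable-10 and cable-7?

The relations place cable-10 below cable-7. An element lies strictly between them when it is forced above cable-10 and also forced below cable-7.
Above cable-10: {cable-15, cable-3, cable-14, cable-6, cable-11}. Below cable-7: {cable-8, cable-1, cable-4, cable-2, cable-15, cable-14}.
Intersection: {cable-15, cable-14} — 2.

2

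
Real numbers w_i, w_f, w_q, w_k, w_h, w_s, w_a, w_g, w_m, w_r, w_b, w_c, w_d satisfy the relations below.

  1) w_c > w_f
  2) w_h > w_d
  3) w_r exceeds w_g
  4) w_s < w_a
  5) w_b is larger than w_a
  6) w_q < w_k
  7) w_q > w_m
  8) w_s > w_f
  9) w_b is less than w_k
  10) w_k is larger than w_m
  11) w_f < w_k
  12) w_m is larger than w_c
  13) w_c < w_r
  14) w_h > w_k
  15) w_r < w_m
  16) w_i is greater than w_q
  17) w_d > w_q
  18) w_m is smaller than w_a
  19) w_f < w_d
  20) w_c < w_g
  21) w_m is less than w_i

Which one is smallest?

w_c is not least since w_f < w_c; w_g is not least since w_c < w_g; w_s is not least since w_f < w_s; w_r is not least since w_g < w_r; w_m is not least since w_r < w_m; w_a is not least since w_m < w_a; w_q is not least since w_m < w_q; w_b is not least since w_a < w_b; w_k is not least since w_b < w_k; w_i is not least since w_m < w_i; w_d is not least since w_f < w_d; w_h is not least since w_k < w_h.
Only w_f has nothing below it, so w_f is the smallest.

w_f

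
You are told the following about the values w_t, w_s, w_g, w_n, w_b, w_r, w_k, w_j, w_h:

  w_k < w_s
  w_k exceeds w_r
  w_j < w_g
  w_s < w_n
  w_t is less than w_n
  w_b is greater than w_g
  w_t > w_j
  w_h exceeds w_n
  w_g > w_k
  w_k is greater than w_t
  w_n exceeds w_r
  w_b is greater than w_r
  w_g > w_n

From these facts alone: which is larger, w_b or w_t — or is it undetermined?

Chaining the given relations: w_t < w_k < w_s < w_n < w_g < w_b.
So w_b is larger.

w_b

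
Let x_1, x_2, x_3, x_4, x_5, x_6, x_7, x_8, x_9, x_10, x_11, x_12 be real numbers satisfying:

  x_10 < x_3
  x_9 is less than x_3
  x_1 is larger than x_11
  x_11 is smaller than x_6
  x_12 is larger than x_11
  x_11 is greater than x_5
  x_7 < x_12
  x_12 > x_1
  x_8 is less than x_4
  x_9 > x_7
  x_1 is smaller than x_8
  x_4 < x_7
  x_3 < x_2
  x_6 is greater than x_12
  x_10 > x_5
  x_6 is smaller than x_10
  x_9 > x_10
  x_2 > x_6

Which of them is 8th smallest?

x_6

The consecutive relations fix a unique order: x_5 < x_11 < x_1 < x_8 < x_4 < x_7 < x_12 < x_6 < x_10 < x_9 < x_3 < x_2.
Counting 8 from the smallest end gives x_6.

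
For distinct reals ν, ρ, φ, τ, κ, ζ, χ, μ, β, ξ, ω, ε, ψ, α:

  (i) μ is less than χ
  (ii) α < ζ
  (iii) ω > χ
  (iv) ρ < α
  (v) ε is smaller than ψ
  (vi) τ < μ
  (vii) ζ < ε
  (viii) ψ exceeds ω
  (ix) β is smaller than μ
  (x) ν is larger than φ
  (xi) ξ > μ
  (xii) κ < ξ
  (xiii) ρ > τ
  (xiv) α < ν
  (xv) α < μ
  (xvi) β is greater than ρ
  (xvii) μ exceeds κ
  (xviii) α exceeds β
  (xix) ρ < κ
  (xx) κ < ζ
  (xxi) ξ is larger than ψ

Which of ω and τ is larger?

ω

Link the given pairs in sequence: τ < ρ; ρ < β; β < α; α < μ; μ < χ; χ < ω.
Chaining these gives τ < ρ < β < α < μ < χ < ω.
So τ < ω; ω is the larger of the two.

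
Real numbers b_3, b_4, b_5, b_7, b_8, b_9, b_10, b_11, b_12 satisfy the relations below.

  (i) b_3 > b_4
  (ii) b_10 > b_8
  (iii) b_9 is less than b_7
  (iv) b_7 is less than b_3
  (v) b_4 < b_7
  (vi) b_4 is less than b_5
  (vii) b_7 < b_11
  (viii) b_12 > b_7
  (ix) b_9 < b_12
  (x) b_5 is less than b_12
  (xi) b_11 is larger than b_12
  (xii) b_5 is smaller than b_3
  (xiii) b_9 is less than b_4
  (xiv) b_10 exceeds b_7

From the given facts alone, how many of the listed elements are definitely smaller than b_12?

Directly below b_12: b_9, b_5, b_7.
One step further: b_4 (4 so far).
Nothing else is reachable below b_12; 4 in all.

4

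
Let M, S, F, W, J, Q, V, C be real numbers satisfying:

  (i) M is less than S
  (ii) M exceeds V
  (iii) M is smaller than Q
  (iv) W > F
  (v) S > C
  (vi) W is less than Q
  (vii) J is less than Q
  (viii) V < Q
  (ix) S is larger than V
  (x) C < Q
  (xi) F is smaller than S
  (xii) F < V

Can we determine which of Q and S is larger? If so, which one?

undetermined

Following every chain through S: below S we get F, V, M, C.
Q is not reached, and no chain runs the other way from Q to S.
So the given relations leave the order of S and Q undetermined.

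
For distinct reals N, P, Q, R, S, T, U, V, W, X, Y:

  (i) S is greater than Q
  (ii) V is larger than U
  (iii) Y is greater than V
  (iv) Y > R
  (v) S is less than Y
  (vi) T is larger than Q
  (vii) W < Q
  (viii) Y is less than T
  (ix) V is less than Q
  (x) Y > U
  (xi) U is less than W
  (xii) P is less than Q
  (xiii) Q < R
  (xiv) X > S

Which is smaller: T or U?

U

U < V and V < Q give U < Q.
With Q < R: U < V < Q < R.
With R < Y: U < V < Q < R < Y.
Then Y < T extends the chain to T.
So U < T; U is the smaller of the two.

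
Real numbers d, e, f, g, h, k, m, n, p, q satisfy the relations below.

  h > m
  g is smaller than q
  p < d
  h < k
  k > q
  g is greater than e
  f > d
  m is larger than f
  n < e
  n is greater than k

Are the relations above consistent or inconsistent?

We have q < k stated directly, yet also k < n < e < g < q by chaining the others — so k < q. Contradiction.

inconsistent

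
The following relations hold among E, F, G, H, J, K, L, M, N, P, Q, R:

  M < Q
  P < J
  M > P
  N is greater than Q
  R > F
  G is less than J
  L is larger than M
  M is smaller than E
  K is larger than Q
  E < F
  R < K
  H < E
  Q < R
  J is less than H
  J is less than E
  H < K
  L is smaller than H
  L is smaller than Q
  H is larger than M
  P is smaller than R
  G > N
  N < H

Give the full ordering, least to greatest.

P < M < L < Q < N < G < J < H < E < F < R < K

Each adjacent pair is fixed by a given relation: P < M; M < L; L < Q; Q < N; N < G; G < J; J < H; H < E; E < F; F < R; R < K. Chaining them end to end gives the full order.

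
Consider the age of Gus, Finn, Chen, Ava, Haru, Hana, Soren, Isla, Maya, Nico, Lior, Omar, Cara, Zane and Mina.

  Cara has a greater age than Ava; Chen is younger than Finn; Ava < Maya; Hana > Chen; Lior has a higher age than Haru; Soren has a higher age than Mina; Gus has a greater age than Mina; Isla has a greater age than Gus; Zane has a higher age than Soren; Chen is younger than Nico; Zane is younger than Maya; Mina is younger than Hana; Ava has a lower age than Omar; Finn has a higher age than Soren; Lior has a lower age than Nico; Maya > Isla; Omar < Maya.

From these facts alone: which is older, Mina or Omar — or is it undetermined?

Following every chain through Mina: above Mina we get Hana, Soren, Finn, Gus, Zane, Isla, Maya.
Omar is not reached, and no chain runs the other way from Omar to Mina.
So the given relations leave the order of Mina and Omar undetermined.

undetermined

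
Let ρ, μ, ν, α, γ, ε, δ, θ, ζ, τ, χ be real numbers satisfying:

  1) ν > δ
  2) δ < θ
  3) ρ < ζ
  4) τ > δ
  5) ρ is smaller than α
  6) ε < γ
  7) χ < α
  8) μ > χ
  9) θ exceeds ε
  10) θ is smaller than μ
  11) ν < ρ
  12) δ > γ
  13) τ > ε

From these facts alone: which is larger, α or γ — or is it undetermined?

α

Chaining the given relations: γ < δ < ν < ρ < α.
So α is larger.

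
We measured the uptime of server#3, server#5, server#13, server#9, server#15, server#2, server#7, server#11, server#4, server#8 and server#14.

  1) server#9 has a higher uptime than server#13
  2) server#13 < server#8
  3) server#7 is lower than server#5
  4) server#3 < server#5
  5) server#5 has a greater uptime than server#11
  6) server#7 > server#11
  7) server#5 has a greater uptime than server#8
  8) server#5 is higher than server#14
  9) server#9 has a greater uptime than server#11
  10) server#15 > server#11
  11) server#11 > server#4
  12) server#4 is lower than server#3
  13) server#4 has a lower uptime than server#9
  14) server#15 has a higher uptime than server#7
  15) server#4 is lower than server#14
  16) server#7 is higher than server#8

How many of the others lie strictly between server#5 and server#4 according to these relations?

4

The relations place server#4 below server#5. An element lies strictly between them when it is forced above server#4 and also forced below server#5.
Above server#4: {server#3, server#11, server#9, server#7, server#15, server#14}. Below server#5: {server#13, server#3, server#11, server#8, server#7, server#14}.
Intersection: {server#3, server#11, server#7, server#14} — 4.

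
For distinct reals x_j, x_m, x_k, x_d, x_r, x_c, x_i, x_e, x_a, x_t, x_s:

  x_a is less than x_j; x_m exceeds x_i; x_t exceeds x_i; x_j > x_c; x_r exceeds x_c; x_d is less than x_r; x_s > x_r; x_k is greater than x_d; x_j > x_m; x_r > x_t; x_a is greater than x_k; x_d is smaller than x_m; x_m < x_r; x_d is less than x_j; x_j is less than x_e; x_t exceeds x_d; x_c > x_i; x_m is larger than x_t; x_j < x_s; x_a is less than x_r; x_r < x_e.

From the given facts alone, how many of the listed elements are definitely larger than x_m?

4

Directly above x_m: x_r, x_j.
One step further: x_e, x_s (4 so far).
Nothing else is reachable above x_m; 4 in all.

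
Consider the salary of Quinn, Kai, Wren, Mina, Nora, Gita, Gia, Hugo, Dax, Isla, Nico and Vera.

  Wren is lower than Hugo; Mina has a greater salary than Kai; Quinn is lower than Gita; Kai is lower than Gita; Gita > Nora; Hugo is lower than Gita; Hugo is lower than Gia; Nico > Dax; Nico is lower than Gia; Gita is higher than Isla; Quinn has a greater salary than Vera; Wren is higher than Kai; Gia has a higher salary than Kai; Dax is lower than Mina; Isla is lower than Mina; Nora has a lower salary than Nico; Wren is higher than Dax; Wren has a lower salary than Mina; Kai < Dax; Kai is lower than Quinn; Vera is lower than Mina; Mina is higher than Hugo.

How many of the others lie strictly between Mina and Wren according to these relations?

Chaining upward from Wren reaches: Hugo, Gita, Gia.
Chaining downward from Mina reaches: Kai, Dax, Vera, Hugo, Isla.
Strictly between Wren and Mina are those in both lists: Hugo — 1 element.

1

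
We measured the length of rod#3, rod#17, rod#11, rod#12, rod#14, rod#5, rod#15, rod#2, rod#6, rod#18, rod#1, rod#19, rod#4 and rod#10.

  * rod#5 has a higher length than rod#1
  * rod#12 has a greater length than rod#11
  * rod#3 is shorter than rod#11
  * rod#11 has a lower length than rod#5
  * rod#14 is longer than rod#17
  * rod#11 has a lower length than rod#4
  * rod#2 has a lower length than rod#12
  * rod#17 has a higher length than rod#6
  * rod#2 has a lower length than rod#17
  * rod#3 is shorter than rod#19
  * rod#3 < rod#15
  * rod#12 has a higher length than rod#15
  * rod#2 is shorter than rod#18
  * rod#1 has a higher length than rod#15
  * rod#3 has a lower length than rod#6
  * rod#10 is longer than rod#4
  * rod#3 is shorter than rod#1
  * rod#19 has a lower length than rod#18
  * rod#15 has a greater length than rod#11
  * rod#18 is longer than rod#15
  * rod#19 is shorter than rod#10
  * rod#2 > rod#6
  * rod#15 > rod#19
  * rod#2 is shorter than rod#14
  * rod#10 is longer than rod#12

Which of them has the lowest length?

rod#3

Chaining upward from rod#3: directly above it, rod#19, rod#6, rod#11, rod#15, rod#1; then rod#2, rod#17, rod#4, rod#12, rod#5, rod#10, rod#18; then rod#14.
That covers every other element, and nothing is given below rod#3, so rod#3 is the lowest length.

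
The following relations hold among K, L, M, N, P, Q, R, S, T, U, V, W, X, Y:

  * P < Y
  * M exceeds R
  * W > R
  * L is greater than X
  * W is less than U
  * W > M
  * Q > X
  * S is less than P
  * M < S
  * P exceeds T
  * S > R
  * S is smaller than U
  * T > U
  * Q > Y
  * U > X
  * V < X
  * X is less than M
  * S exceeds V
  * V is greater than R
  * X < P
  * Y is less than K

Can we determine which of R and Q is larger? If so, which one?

Q

R < V and V < X give R < X.
Then X < M extends the chain to M.
With M < W: R < V < X < M < W.
With W < U: R < V < X < M < W < U.
Then U < T extends the chain to T.
With T < P: R < V < X < M < W < U < T < P.
With P < Y: R < V < X < M < W < U < T < P < Y.
Then Y < Q extends the chain to Q.
So Q is larger.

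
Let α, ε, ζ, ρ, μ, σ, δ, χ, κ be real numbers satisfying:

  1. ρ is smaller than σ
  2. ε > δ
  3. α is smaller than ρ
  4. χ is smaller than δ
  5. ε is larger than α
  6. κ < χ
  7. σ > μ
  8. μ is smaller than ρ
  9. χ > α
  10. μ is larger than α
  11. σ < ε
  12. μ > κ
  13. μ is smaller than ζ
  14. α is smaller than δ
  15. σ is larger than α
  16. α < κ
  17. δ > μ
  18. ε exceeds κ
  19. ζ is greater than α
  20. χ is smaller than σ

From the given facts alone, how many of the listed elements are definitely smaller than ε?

From ε the given relations immediately reach α, κ, δ, σ.
From those, μ, χ, ρ — 7 in total.
Nothing else is reachable below ε; 7 in all.

7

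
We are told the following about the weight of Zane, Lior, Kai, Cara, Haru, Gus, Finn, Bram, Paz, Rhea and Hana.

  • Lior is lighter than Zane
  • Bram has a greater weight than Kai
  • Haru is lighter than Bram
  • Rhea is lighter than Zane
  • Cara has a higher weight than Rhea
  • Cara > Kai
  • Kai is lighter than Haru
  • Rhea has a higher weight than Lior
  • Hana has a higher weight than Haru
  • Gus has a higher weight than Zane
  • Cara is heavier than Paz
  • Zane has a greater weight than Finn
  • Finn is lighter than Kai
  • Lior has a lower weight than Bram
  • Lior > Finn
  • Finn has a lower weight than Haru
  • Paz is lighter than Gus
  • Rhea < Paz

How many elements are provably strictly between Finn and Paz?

2

The relations place Finn below Paz. An element lies strictly between them when it is forced above Finn and also forced below Paz.
Above Finn: {Kai, Lior, Haru, Rhea, Zane, Gus, Bram, Cara, Hana}. Below Paz: {Lior, Rhea}.
Intersection: {Lior, Rhea} — 2.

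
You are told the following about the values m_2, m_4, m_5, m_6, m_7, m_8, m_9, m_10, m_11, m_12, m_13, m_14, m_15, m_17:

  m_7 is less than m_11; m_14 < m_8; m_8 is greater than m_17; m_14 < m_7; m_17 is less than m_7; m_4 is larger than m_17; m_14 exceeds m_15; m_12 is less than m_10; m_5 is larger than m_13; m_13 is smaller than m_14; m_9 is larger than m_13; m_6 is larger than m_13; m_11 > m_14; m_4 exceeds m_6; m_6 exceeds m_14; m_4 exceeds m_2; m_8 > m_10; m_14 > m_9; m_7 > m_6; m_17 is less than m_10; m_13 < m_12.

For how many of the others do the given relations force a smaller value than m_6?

Directly below m_6: m_13, m_14.
One step further: m_9, m_15 (4 so far).
No other element is forced below m_6 by the given relations, so the count is 4.

4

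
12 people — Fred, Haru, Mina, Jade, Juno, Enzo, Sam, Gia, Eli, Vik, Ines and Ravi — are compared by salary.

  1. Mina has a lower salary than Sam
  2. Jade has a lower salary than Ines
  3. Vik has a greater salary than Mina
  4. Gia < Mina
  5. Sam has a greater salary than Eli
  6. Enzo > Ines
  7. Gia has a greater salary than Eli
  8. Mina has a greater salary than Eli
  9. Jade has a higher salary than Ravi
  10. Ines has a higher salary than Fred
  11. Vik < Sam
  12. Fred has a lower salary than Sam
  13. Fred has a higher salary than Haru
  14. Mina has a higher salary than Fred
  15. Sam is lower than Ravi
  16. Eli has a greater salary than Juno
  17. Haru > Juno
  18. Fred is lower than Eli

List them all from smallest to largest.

Each adjacent pair is fixed by a given relation: Juno < Haru; Haru < Fred; Fred < Eli; Eli < Gia; Gia < Mina; Mina < Vik; Vik < Sam; Sam < Ravi; Ravi < Jade; Jade < Ines; Ines < Enzo. Chaining them end to end gives the full order.

Juno < Haru < Fred < Eli < Gia < Mina < Vik < Sam < Ravi < Jade < Ines < Enzo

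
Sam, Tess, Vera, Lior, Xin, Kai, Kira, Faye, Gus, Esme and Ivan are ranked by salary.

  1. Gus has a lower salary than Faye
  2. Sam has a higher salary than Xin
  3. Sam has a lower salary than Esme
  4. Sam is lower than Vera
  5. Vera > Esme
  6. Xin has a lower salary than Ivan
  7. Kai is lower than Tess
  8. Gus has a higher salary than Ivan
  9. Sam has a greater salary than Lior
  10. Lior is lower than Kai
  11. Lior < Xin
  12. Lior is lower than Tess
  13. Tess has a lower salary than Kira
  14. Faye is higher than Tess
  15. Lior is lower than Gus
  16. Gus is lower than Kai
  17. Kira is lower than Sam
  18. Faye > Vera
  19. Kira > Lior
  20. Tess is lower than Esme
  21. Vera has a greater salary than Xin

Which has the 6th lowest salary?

Tess

Piecing the relations together gives one ordering: Lior < Xin < Ivan < Gus < Kai < Tess < Kira < Sam < Esme < Vera < Faye.
Counting 6 from the smallest end gives Tess.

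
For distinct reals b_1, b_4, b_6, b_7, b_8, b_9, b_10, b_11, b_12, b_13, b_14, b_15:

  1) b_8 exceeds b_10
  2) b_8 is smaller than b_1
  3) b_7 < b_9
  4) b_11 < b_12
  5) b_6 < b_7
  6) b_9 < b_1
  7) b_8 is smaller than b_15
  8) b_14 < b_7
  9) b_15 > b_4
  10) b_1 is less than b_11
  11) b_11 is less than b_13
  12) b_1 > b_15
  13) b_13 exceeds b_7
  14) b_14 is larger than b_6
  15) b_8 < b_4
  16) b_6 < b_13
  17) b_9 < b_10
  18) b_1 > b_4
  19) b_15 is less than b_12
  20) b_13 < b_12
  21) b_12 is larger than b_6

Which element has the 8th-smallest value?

Chaining the given pairs: b_6 < b_14 < b_7 < b_9 < b_10 < b_8 < b_4 < b_15 < b_1 < b_11 < b_13 < b_12.
The 8th smallest is b_15.

b_15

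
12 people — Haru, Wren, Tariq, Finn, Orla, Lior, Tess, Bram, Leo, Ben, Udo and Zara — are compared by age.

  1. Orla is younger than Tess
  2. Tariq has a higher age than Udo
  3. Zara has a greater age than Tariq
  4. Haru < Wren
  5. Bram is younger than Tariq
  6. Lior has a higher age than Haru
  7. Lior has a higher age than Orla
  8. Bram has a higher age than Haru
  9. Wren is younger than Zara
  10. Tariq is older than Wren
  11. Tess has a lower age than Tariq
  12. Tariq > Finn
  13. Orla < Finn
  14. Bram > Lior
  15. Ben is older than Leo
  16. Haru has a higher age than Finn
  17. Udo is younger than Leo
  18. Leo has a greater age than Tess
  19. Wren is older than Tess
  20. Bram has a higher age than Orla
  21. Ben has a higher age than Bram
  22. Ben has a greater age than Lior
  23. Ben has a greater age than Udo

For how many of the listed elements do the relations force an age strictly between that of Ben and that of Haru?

2

Chaining upward from Haru reaches: Lior, Bram, Wren, Tariq, Zara.
Chaining downward from Ben reaches: Orla, Tess, Udo, Finn, Leo, Lior, Bram.
Strictly between Haru and Ben are those in both lists: Lior, Bram — 2 elements.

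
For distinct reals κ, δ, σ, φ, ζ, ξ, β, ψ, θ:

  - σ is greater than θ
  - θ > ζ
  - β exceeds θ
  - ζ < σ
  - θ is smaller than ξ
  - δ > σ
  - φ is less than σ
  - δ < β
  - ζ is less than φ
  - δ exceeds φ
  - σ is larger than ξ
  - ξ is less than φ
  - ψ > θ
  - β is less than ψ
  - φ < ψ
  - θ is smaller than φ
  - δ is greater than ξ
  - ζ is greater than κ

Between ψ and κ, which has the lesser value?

κ

The relevant relations are κ < ζ; ζ < θ; θ < ξ; ξ < φ; φ < σ; σ < δ; δ < β; β < ψ.
Together: κ < ζ < θ < ξ < φ < σ < δ < β < ψ.
So κ < ψ; κ is the smaller of the two.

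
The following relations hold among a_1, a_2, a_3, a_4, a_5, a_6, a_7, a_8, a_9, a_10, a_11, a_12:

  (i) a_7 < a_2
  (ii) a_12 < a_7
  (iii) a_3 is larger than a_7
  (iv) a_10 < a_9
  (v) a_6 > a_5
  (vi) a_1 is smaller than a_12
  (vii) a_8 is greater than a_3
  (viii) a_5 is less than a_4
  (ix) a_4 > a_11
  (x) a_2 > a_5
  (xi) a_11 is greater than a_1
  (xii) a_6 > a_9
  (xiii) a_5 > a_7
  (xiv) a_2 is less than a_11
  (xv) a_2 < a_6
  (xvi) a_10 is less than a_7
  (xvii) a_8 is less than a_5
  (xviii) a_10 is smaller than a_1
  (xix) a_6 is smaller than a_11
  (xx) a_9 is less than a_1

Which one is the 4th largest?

Chaining the given pairs: a_10 < a_9 < a_1 < a_12 < a_7 < a_3 < a_8 < a_5 < a_2 < a_6 < a_11 < a_4.
The 4th largest is a_2.

a_2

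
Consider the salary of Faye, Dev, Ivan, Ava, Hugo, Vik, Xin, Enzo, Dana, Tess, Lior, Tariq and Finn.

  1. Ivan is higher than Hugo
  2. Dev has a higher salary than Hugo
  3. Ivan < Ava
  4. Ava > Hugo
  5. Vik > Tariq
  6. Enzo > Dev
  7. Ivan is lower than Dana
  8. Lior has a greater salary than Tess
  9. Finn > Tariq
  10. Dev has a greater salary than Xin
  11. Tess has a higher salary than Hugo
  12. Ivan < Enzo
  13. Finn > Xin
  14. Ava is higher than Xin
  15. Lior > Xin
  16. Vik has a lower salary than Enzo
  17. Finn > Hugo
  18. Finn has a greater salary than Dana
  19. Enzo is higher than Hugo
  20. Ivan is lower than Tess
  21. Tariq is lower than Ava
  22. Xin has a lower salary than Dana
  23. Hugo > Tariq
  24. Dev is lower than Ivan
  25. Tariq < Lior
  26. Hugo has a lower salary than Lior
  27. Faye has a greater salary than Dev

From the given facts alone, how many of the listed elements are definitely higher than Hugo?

9

The elements the relations force above Hugo are Dev, Faye, Ivan, Dana, Tess, Enzo, Finn, Ava, Lior — no chain reaches any other.
That is 9.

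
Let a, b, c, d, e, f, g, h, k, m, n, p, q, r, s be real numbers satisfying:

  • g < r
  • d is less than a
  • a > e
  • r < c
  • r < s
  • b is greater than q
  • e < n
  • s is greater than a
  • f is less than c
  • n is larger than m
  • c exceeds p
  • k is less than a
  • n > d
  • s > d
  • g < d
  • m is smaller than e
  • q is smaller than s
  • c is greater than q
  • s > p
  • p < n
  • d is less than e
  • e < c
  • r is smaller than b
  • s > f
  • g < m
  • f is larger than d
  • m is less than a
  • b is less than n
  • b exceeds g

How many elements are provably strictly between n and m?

The relations place m below n. An element lies strictly between them when it is forced above m and also forced below n.
Above m: {e, a, c, s}. Below n: {g, q, d, p, r, e, b}.
Intersection: {e} — 1.

1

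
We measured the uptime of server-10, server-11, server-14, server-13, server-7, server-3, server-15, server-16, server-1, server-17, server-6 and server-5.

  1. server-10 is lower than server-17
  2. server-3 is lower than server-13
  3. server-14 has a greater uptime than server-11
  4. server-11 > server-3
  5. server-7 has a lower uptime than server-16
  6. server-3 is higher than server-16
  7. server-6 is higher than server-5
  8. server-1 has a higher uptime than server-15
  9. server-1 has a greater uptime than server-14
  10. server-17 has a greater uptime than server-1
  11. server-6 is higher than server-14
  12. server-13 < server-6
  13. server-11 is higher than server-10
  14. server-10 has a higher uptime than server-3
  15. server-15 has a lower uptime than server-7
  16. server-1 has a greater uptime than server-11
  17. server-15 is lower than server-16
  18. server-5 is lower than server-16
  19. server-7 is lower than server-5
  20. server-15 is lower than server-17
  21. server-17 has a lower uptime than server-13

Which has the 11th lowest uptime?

server-13

Chaining the given pairs: server-15 < server-7 < server-5 < server-16 < server-3 < server-10 < server-11 < server-14 < server-1 < server-17 < server-13 < server-6.
Counting 11 from the smallest end gives server-13.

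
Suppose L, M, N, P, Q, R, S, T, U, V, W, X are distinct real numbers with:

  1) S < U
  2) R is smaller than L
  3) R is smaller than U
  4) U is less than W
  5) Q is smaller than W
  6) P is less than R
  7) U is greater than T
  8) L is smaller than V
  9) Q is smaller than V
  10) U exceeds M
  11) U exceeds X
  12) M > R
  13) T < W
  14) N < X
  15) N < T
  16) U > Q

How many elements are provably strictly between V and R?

1

The relations place R below V. An element lies strictly between them when it is forced above R and also forced below V.
Above R: {L, M, U, W}. Below V: {P, Q, L}.
Intersection: {L} — 1.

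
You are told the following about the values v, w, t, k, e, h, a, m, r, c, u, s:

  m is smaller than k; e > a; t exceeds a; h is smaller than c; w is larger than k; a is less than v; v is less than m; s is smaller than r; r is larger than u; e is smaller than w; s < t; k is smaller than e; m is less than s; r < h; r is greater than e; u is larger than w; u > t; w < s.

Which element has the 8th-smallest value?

t

The consecutive relations fix a unique order: a < v < m < k < e < w < s < t < u < r < h < c.
Counting 8 from the smallest end gives t.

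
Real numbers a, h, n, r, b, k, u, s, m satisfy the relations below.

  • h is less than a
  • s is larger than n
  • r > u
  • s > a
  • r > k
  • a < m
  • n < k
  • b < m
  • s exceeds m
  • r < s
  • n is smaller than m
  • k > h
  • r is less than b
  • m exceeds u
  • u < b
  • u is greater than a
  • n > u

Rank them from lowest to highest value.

h < a < u < n < k < r < b < m < s

Nothing is placed below h, so it is least; from there h < a; a < u; u < n; n < k; k < r; r < b; b < m; m < s, each given directly.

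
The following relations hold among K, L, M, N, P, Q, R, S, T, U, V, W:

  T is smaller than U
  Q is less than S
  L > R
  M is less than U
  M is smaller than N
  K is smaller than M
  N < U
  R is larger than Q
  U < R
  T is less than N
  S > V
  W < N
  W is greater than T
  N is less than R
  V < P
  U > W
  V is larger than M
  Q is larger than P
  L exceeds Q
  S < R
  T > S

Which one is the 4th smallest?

P

Piecing the relations together gives one ordering: K < M < V < P < Q < S < T < W < N < U < R < L.
Counting 4 from the smallest end gives P.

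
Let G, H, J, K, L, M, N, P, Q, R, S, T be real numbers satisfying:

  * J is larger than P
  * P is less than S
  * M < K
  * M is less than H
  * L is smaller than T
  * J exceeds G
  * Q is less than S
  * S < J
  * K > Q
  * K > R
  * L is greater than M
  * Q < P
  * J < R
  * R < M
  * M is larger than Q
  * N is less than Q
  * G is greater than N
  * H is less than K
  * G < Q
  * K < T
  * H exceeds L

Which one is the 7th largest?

J

The consecutive relations fix a unique order: N < G < Q < P < S < J < R < M < L < H < K < T.
Counting 7 from the largest end gives J.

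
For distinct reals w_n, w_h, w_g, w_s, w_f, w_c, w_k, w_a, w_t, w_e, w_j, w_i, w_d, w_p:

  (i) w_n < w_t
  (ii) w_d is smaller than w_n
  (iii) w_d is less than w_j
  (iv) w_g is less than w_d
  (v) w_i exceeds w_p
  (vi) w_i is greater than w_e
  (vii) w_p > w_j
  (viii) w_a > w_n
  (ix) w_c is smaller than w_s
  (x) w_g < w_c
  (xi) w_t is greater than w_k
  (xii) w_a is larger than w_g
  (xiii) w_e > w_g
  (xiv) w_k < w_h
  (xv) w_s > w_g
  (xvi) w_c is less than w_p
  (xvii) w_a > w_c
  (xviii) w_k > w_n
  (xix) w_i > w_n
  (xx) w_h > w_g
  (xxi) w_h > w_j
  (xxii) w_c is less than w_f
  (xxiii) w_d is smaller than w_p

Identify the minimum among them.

Chaining upward from w_g: directly above it, w_c, w_d, w_s, w_a, w_h, w_e; then w_j, w_n, w_f, w_p, w_i; then w_k, w_t.
That covers every other element, and nothing is given below w_g, so w_g is the minimum.

w_g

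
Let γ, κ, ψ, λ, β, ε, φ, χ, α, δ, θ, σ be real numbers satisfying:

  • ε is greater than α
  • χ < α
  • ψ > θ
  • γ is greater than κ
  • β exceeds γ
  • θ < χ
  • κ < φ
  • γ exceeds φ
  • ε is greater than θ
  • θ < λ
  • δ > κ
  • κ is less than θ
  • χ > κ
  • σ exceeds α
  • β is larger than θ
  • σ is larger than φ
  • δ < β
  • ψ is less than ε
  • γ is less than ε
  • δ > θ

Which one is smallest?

κ

θ is not least since κ < θ; χ is not least since κ < χ; λ is not least since θ < λ; α is not least since χ < α; φ is not least since κ < φ; γ is not least since φ < γ; σ is not least since φ < σ; δ is not least since κ < δ; ψ is not least since θ < ψ; ε is not least since ψ < ε; β is not least since γ < β.
Only κ has nothing below it, so κ is the smallest.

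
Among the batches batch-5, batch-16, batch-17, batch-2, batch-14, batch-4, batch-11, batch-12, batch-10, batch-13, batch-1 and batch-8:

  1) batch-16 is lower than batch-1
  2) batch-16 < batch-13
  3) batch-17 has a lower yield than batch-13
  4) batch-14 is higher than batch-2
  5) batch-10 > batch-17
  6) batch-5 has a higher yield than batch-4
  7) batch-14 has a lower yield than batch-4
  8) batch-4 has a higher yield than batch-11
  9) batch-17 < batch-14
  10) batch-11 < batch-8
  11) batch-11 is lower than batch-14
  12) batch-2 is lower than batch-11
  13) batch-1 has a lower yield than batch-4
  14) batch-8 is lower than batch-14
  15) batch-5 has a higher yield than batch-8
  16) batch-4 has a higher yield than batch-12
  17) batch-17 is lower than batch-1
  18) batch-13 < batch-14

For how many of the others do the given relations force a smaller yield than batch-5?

From batch-5 the given relations immediately reach batch-8, batch-4.
From those, batch-11, batch-12, batch-1, batch-14 — 6 in total.
From those, batch-17, batch-16, batch-2, batch-13 — 10 in total.
No other element is forced below batch-5 by the given relations, so the count is 10.

10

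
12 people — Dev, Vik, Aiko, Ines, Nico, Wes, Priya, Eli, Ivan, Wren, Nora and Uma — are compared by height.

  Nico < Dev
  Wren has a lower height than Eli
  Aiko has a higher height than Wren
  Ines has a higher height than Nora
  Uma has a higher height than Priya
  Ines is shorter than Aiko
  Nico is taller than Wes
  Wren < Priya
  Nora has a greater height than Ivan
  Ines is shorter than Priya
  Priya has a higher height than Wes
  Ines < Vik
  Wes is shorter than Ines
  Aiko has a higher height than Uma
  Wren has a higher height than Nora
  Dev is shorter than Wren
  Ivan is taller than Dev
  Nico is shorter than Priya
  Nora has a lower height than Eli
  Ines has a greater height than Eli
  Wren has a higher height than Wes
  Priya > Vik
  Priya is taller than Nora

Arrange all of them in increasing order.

Wes < Nico < Dev < Ivan < Nora < Wren < Eli < Ines < Vik < Priya < Uma < Aiko

Each adjacent pair is fixed by a given relation: Wes < Nico; Nico < Dev; Dev < Ivan; Ivan < Nora; Nora < Wren; Wren < Eli; Eli < Ines; Ines < Vik; Vik < Priya; Priya < Uma; Uma < Aiko. Chaining them end to end gives the full order.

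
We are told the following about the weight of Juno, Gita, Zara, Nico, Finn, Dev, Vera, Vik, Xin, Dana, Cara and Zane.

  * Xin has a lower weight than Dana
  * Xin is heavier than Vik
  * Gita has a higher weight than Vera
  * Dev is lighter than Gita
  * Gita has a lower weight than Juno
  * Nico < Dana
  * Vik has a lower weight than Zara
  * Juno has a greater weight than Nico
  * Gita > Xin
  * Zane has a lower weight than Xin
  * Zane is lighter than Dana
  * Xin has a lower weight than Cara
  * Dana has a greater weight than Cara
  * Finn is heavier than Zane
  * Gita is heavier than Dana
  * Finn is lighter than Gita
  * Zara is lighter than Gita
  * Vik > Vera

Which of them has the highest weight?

Juno

Vera is not greatest since Vera < Vik; Vik is not greatest since Vik < Zara; Zane is not greatest since Zane < Finn; Xin is not greatest since Xin < Dana; Finn is not greatest since Finn < Gita; Cara is not greatest since Cara < Dana; Nico is not greatest since Nico < Juno; Dana is not greatest since Dana < Gita; Zara is not greatest since Zara < Gita; Dev is not greatest since Dev < Gita; Gita is not greatest since Gita < Juno.
Only Juno has nothing above it, so Juno is the highest weight.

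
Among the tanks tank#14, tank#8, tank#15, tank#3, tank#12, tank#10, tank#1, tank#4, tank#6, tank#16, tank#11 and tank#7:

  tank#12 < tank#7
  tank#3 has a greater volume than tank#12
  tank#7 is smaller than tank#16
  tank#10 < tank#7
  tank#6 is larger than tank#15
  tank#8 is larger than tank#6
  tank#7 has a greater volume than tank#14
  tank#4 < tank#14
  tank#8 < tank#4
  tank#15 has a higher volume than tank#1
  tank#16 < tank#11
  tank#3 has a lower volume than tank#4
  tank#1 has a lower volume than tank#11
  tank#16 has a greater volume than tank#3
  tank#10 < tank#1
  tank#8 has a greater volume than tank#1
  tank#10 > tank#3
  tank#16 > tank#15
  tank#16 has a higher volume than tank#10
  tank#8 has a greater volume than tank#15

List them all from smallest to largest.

tank#12 < tank#3 < tank#10 < tank#1 < tank#15 < tank#6 < tank#8 < tank#4 < tank#14 < tank#7 < tank#16 < tank#11

Each adjacent pair is fixed by a given relation: tank#12 < tank#3; tank#3 < tank#10; tank#10 < tank#1; tank#1 < tank#15; tank#15 < tank#6; tank#6 < tank#8; tank#8 < tank#4; tank#4 < tank#14; tank#14 < tank#7; tank#7 < tank#16; tank#16 < tank#11. Chaining them end to end gives the full order.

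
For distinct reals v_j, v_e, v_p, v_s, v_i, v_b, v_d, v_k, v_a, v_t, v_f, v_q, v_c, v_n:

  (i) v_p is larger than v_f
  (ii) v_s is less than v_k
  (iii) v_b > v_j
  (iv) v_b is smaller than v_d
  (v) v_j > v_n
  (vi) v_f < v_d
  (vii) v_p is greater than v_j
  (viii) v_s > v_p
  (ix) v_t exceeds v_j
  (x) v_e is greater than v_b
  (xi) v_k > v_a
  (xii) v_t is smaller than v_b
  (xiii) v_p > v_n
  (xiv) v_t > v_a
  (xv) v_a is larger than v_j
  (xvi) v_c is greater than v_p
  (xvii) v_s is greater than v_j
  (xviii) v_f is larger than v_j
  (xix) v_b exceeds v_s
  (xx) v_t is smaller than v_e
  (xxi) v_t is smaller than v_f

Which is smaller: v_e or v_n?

v_n

The relevant relations are v_n < v_j; v_j < v_a; v_a < v_t; v_t < v_f; v_f < v_p; v_p < v_s; v_s < v_b; v_b < v_e.
Chaining these gives v_n < v_j < v_a < v_t < v_f < v_p < v_s < v_b < v_e.
So v_n < v_e; v_n is the smaller of the two.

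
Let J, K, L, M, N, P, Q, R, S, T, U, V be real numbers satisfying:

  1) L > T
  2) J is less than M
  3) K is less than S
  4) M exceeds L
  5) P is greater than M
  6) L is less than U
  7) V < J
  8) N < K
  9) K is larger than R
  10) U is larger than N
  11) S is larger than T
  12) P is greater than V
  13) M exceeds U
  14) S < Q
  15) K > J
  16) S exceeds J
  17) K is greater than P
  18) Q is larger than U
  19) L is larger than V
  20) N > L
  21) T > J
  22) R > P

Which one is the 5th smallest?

N

The consecutive relations fix a unique order: V < J < T < L < N < U < M < P < R < K < S < Q.
The 5th smallest is N.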